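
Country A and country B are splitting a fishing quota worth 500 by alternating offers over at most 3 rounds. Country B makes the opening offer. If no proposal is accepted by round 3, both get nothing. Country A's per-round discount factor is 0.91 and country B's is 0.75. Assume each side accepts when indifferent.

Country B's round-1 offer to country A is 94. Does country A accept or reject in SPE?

Reject

Work out country A's continuation value if the offer is rejected.
Round 3 (country B proposes): country A will accept anything ≥ 0, so country B offers 0 and keeps 500.
Round 2 (country A proposes): country B can get 500 next round, worth 0.75 × 500 = 375 now; country A offers that and keeps 125.
So by rejecting in round 1, country A gets 125 next round, worth 0.91 × 125 = 113.75 now.
Offer 94 < 113.75, so country A rejects.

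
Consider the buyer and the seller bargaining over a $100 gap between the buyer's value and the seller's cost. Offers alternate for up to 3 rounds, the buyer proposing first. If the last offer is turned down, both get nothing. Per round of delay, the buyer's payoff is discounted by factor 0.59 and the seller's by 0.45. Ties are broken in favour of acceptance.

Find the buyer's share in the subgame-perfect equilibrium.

Round 3 (the buyer proposes): rejection yields 0 for the seller; the buyer offers 0 and keeps 100.
Round 2 (the seller proposes): the buyer can get 100 next round, worth 0.59 × 100 = 59 now. The seller offers 59 and keeps 100 − 59 = 41.
Round 1 (the buyer proposes): the seller can get 41 next round, worth 0.45 × 41 = 18.45 now; the buyer offers that and keeps 81.55.

81.55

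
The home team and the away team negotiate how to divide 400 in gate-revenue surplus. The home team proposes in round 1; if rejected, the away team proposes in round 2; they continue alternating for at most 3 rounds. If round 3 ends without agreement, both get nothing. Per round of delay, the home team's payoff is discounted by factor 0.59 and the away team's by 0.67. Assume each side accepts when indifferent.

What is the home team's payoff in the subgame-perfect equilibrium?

Round 3 (the home team proposes): rejection yields 0 for the away team; the home team offers 0 and keeps 400.
Round 2 (the away team proposes): the home team can get 400 next round, worth 0.59 × 400 = 236 now, so the away team offers 236, keeping 164.
Round 1 (the home team proposes): the away team can get 164 next round, worth 0.67 × 164 = 109.88 now. The home team offers 109.88 and keeps 400 − 109.88 = 290.12.

290.12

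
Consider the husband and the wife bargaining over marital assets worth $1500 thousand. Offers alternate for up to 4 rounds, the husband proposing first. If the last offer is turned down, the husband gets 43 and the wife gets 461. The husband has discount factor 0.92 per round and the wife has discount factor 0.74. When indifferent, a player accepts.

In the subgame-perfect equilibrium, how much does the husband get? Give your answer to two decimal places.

677.18

Work backward from the last round.
Round 4 (the wife proposes): the husband gets 43 if talks fail, so the wife offers 43 and keeps 1457.
Round 3 (the husband proposes): the wife can get 1457 next round, worth 0.74 × 1457 = 1078.18 now; the husband offers that and keeps 421.82.
Round 2 (the wife proposes): the husband can get 421.82 next round, worth 0.92 × 421.82 = 388.0744 now, so the wife offers 388.0744, keeping 1111.9256.
Round 1 (the husband proposes): the wife can get 1111.9256 next round, worth 0.74 × 1111.9256 = 822.824944 now, so the husband offers 822.824944, keeping 677.175056.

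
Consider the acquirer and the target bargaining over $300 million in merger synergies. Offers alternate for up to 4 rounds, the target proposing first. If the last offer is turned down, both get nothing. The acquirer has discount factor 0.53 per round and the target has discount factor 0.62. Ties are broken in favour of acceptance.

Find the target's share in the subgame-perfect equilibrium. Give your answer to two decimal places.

Round 4 (the acquirer proposes): the target will accept anything ≥ 0, so the acquirer offers 0 and keeps 300.
Round 3 (the target proposes): the acquirer can get 300 next round, worth 0.53 × 300 = 159 now, so the target offers 159, keeping 141.
Round 2 (the acquirer proposes): the target can get 141 next round, worth 0.62 × 141 = 87.42 now; the acquirer offers that and keeps 212.58.
Round 1 (the target proposes): the acquirer can get 212.58 next round, worth 0.53 × 212.58 = 112.6674 now; the target offers that and keeps 187.3326.

187.33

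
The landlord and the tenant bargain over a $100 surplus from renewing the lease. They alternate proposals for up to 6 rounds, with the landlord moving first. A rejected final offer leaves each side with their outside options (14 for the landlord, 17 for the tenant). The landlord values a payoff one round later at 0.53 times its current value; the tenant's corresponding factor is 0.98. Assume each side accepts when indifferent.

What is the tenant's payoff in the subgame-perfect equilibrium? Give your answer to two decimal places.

By backward induction:
Round 6 (the tenant proposes): the landlord gets 14 if talks fail, so the tenant offers 14 and keeps 86.
Round 5 (the landlord proposes): the tenant can get 86 next round, worth 0.98 × 86 = 84.28 now, so the landlord offers 84.28, keeping 15.72.
Round 4 (the tenant proposes): the landlord can get 15.72 next round, worth 0.53 × 15.72 = 8.3316 now, so the tenant offers 8.3316, keeping 91.6684.
Round 3 (the landlord proposes): the tenant can get 91.6684 next round, worth 0.98 × 91.6684 = 89.835032 now. The landlord offers 89.835032 and keeps 100 − 89.835032 = 10.164968.
Round 2 (the tenant proposes): the landlord can get 10.164968 next round, worth 0.53 × 10.164968 = 5.38743304 now. The tenant offers 5.38743304 and keeps 100 − 5.38743304 = 94.61256696.
Round 1 (the landlord proposes): the tenant can get 94.61256696 next round, worth 0.98 × 94.61256696 = 92.7203156208 now, so the landlord offers 92.7203156208, keeping 7.2796843792.

92.72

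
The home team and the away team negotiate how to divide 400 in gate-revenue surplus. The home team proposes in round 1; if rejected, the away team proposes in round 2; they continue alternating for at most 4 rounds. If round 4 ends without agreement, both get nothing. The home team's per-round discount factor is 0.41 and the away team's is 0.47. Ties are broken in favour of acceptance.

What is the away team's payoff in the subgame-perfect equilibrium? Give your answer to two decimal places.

Round 4 (the away team proposes): rejection yields 0 for the home team; the away team offers 0 and keeps 400.
Round 3 (the home team proposes): the away team can get 400 next round, worth 0.47 × 400 = 188 now; the home team offers that and keeps 212.
Round 2 (the away team proposes): the home team can get 212 next round, worth 0.41 × 212 = 86.92 now; the away team offers that and keeps 313.08.
Round 1 (the home team proposes): the away team can get 313.08 next round, worth 0.47 × 313.08 = 147.1476 now; the home team offers that and keeps 252.8524.

147.15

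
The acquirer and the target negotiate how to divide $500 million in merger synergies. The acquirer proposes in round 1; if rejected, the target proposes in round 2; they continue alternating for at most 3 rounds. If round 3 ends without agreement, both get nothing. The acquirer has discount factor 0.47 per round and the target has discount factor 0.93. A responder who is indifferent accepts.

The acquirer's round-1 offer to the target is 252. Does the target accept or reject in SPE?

Accept

Work out the target's continuation value if the offer is rejected.
Round 3 (the acquirer proposes): rejection yields 0 for the target; the acquirer offers 0 and keeps 500.
Round 2 (the target proposes): the acquirer can get 500 next round, worth 0.47 × 500 = 235 now; the target offers that and keeps 265.
So by rejecting in round 1, the target gets 265 next round, worth 0.93 × 265 = 246.45 now.
Offer 252 ≥ 246.45, so the target accepts.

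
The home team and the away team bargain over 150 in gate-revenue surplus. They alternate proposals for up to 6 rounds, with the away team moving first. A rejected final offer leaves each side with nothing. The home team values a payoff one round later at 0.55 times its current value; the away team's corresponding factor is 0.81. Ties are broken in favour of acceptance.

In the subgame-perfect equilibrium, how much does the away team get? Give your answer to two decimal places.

110.97

Round 6 (the home team proposes): the away team will accept anything ≥ 0, so the home team offers 0 and keeps 150.
Round 5 (the away team proposes): the home team can get 150 next round, worth 0.55 × 150 = 82.5 now; the away team offers that and keeps 67.5.
Round 4 (the home team proposes): the away team can get 67.5 next round, worth 0.81 × 67.5 = 54.675 now. The home team offers 54.675 and keeps 150 − 54.675 = 95.325.
Round 3 (the away team proposes): the home team can get 95.325 next round, worth 0.55 × 95.325 = 52.42875 now. The away team offers 52.42875 and keeps 150 − 52.42875 = 97.57125.
Round 2 (the home team proposes): the away team can get 97.57125 next round, worth 0.81 × 97.57125 = 79.0327125 now; the home team offers that and keeps 70.9672875.
Round 1 (the away team proposes): the home team can get 70.9672875 next round, worth 0.55 × 70.9672875 = 39.032008125 now; the away team offers that and keeps 110.967991875.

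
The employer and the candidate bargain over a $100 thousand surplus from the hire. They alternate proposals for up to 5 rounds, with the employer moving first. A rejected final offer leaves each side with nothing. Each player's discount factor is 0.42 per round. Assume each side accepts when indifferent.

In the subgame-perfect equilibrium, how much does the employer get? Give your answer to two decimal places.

71.34

Round 5 (the employer proposes): the candidate will accept anything ≥ 0, so the employer offers 0 and keeps 100.
Round 4 (the candidate proposes): the employer can get 100 next round, worth 0.42 × 100 = 42 now, so the candidate offers 42, keeping 58.
Round 3 (the employer proposes): the candidate can get 58 next round, worth 0.42 × 58 = 24.36 now, so the employer offers 24.36, keeping 75.64.
Round 2 (the candidate proposes): the employer can get 75.64 next round, worth 0.42 × 75.64 = 31.7688 now, so the candidate offers 31.7688, keeping 68.2312.
Round 1 (the employer proposes): the candidate can get 68.2312 next round, worth 0.42 × 68.2312 = 28.657104 now. The employer offers 28.657104 and keeps 100 − 28.657104 = 71.342896.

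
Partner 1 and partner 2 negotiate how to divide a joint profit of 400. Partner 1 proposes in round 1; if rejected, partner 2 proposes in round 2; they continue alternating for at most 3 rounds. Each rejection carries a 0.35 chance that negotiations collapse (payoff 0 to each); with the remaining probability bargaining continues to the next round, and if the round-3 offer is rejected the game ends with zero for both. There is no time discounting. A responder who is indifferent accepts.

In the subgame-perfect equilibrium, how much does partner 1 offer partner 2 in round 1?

Round 3 (partner 1 proposes): partner 2 will accept anything ≥ 0, so partner 1 offers 0 and keeps 400.
Round 2 (partner 2 proposes): rejecting gives partner 1 an expected 0.65 × 400 = 260; partner 2 offers that and keeps 140.
Round 1 (partner 1 proposes): rejecting gives partner 2 an expected 0.65 × 140 = 91. Partner 1 offers 91 and keeps 400 − 91 = 309.

91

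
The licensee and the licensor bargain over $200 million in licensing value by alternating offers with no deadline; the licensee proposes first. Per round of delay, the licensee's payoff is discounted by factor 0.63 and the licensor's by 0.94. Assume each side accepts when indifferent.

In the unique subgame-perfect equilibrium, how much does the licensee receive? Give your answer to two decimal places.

Let x be the licensee's share when the licensee proposes and y be the licensor's share when the licensor proposes.
The licensor accepts iff offered ≥ 0.94·y, so x = 200 − 0.94y. Symmetrically y = 200 − 0.63x.
Substituting: x = 200 − 0.94(200 − 0.63x), giving x(1 − 0.63·0.94) = 200(1 − 0.94).
So x = 200 × 0.06 / 0.4078 ≈ 29.4262, and the licensor receives 200 − x ≈ 170.5738.

29.43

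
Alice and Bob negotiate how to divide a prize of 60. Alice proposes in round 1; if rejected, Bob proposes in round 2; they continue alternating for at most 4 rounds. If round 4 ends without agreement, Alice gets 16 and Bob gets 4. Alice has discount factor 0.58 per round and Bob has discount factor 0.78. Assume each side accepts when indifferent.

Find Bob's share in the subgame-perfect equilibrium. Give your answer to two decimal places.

35.18

Solve by backward induction from round 4.
Round 4 (Bob proposes): Alice gets 16 if talks fail, so Bob offers 16 and keeps 44.
Round 3 (Alice proposes): Bob can get 44 next round, worth 0.78 × 44 = 34.32 now. Alice offers 34.32 and keeps 60 − 34.32 = 25.68.
Round 2 (Bob proposes): Alice can get 25.68 next round, worth 0.58 × 25.68 = 14.8944 now; Bob offers that and keeps 45.1056.
Round 1 (Alice proposes): Bob can get 45.1056 next round, worth 0.78 × 45.1056 = 35.182368 now, so Alice offers 35.182368, keeping 24.817632.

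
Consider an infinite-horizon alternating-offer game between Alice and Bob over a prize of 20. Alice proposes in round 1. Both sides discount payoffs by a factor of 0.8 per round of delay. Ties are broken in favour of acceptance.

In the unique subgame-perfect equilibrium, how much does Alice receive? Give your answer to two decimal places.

In a stationary SPE each proposer offers the other exactly their discounted continuation value.
If Alice keeps x when proposing and Bob keeps y when proposing, then x = 20 − 0.8y and y = 20 − 0.8x.
Solving: x = 20(1 − 0.8) / (1 − 0.8·0.8) = 4 / 0.36 ≈ 11.1111.
Bob gets 20 − 11.1111 ≈ 8.8889.

11.11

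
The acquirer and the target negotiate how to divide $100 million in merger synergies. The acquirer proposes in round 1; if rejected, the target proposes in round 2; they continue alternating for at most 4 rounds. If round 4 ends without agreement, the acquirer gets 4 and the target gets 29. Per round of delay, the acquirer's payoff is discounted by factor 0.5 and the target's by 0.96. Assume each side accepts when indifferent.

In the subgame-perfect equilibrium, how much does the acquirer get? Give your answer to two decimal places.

7.76

Round 4 (the target proposes): the acquirer gets 4 if talks fail, so the target offers 4 and keeps 96.
Round 3 (the acquirer proposes): the target can get 96 next round, worth 0.96 × 96 = 92.16 now, so the acquirer offers 92.16, keeping 7.84.
Round 2 (the target proposes): the acquirer can get 7.84 next round, worth 0.5 × 7.84 = 3.92 now; the target offers that and keeps 96.08.
Round 1 (the acquirer proposes): the target can get 96.08 next round, worth 0.96 × 96.08 = 92.2368 now. The acquirer offers 92.2368 and keeps 100 − 92.2368 = 7.7632.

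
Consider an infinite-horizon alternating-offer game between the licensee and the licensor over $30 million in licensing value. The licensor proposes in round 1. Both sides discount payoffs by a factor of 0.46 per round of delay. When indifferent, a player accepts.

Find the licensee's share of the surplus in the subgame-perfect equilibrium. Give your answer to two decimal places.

9.45

When the licensor proposes, the licensee accepts any offer worth at least 0.46 times what the licensee would get by proposing next round; and vice versa.
This gives x = 30 − 0.46y and y = 30 − 0.46x, where x and y are each side's share when it proposes.
Hence (1 − 0.46·0.46)x = 30(1 − 0.46), i.e. 0.7884·x = 16.2.
x ≈ 20.5479; the licensee's share is 30 − x ≈ 9.4521.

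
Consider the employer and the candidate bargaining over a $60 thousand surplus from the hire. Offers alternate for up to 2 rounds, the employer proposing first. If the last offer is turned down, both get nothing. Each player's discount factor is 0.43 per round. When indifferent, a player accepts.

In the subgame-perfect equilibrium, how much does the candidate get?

25.8

Round 2 (the candidate proposes): the employer will accept anything ≥ 0, so the candidate offers 0 and keeps 60.
Round 1 (the employer proposes): the candidate can get 60 next round, worth 0.43 × 60 = 25.8 now, so the employer offers 25.8, keeping 34.2.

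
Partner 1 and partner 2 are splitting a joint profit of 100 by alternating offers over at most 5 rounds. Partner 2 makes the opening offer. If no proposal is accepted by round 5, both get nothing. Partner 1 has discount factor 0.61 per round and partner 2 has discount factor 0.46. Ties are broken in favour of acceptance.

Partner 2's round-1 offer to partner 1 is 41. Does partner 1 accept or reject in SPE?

Round 5 (partner 2 proposes): rejection yields 0 for partner 1; partner 2 offers 0 and keeps 100.
Round 4 (partner 1 proposes): partner 2 can get 100 next round, worth 0.46 × 100 = 46 now; partner 1 offers that and keeps 54.
Round 3 (partner 2 proposes): partner 1 can get 54 next round, worth 0.61 × 54 = 32.94 now; partner 2 offers that and keeps 67.06.
Round 2 (partner 1 proposes): partner 2 can get 67.06 next round, worth 0.46 × 67.06 = 30.8476 now, so partner 1 offers 30.8476, keeping 69.1524.
So by rejecting in round 1, partner 1 gets 69.1524 next round, worth 0.61 × 69.1524 = 42.182964 now.
Offer 41 < 42.182964, so partner 1 rejects.

Reject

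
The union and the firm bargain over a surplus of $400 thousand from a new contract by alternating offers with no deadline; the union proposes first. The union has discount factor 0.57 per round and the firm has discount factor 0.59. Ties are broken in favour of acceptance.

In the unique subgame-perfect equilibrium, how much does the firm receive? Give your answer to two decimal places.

Let x be the union's share when the union proposes and y be the firm's share when the firm proposes.
The firm accepts iff offered ≥ 0.59·y, so x = 400 − 0.59y. Symmetrically y = 400 − 0.57x.
Substituting: x = 400 − 0.59(400 − 0.57x), giving x(1 − 0.57·0.59) = 400(1 − 0.59).
So x = 400 × 0.41 / 0.6637 ≈ 247.0996, and the firm receives 400 − x ≈ 152.9004.

152.90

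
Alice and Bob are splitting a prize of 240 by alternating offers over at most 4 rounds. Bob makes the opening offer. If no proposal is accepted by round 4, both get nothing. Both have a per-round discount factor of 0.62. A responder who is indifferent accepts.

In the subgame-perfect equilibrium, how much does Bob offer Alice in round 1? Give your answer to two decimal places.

By backward induction:
Round 4 (Alice proposes): Bob will accept anything ≥ 0, so Alice offers 0 and keeps 240.
Round 3 (Bob proposes): Alice can get 240 next round, worth 0.62 × 240 = 148.8 now, so Bob offers 148.8, keeping 91.2.
Round 2 (Alice proposes): Bob can get 91.2 next round, worth 0.62 × 91.2 = 56.544 now. Alice offers 56.544 and keeps 240 − 56.544 = 183.456.
Round 1 (Bob proposes): Alice can get 183.456 next round, worth 0.62 × 183.456 = 113.74272 now, so Bob offers 113.74272, keeping 126.25728.

113.74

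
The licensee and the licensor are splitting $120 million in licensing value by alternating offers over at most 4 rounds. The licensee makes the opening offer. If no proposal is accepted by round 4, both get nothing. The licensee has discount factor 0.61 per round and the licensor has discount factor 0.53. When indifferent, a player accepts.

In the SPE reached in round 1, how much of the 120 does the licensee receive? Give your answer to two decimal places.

74.63

Round 4 (the licensor proposes): rejection yields 0 for the licensee; the licensor offers 0 and keeps 120.
Round 3 (the licensee proposes): the licensor can get 120 next round, worth 0.53 × 120 = 63.6 now. The licensee offers 63.6 and keeps 120 − 63.6 = 56.4.
Round 2 (the licensor proposes): the licensee can get 56.4 next round, worth 0.61 × 56.4 = 34.404 now. The licensor offers 34.404 and keeps 120 − 34.404 = 85.596.
Round 1 (the licensee proposes): the licensor can get 85.596 next round, worth 0.53 × 85.596 = 45.36588 now. The licensee offers 45.36588 and keeps 120 − 45.36588 = 74.63412.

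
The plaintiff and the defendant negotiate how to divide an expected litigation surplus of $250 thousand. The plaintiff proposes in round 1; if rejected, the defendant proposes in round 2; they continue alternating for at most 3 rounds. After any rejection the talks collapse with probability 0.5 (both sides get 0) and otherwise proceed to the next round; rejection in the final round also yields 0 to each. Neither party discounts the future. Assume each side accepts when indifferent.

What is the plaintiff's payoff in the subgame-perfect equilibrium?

By backward induction:
Round 3 (the plaintiff proposes): the defendant will accept anything ≥ 0, so the plaintiff offers 0 and keeps 250.
Round 2 (the defendant proposes): rejecting gives the plaintiff an expected 0.5 × 250 = 125, so the defendant offers 125, keeping 125.
Round 1 (the plaintiff proposes): rejecting gives the defendant an expected 0.5 × 125 = 62.5. The plaintiff offers 62.5 and keeps 250 − 62.5 = 187.5.

187.5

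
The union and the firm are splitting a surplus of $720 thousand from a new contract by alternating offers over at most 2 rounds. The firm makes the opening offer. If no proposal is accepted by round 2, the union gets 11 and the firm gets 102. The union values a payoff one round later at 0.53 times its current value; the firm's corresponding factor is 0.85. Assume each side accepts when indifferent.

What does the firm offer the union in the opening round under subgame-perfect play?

Round 2 (the union proposes): the firm gets 102 if talks fail, so the union offers 102 and keeps 618.
Round 1 (the firm proposes): the union can get 618 next round, worth 0.53 × 618 = 327.54 now. The firm offers 327.54 and keeps 720 − 327.54 = 392.46.

327.54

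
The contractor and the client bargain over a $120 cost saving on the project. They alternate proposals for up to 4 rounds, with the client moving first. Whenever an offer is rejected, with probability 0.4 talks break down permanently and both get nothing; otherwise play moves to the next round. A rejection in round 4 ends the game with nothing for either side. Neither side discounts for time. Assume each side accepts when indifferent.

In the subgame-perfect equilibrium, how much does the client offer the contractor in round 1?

Round 4 (the contractor proposes): the client will accept anything ≥ 0, so the contractor offers 0 and keeps 120.
Round 3 (the client proposes): rejecting gives the contractor an expected 0.6 × 120 = 72; the client offers that and keeps 48.
Round 2 (the contractor proposes): rejecting gives the client an expected 0.6 × 48 = 28.8. The contractor offers 28.8 and keeps 120 − 28.8 = 91.2.
Round 1 (the client proposes): rejecting gives the contractor an expected 0.6 × 91.2 = 54.72, so the client offers 54.72, keeping 65.28.

54.72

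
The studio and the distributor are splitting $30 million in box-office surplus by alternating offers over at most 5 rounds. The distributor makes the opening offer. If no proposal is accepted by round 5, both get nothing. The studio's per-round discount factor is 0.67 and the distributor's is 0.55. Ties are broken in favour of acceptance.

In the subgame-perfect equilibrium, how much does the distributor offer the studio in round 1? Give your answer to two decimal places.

Work backward from the last round.
Round 5 (the distributor proposes): the studio will accept anything ≥ 0, so the distributor offers 0 and keeps 30.
Round 4 (the studio proposes): the distributor can get 30 next round, worth 0.55 × 30 = 16.5 now, so the studio offers 16.5, keeping 13.5.
Round 3 (the distributor proposes): the studio can get 13.5 next round, worth 0.67 × 13.5 = 9.045 now. The distributor offers 9.045 and keeps 30 − 9.045 = 20.955.
Round 2 (the studio proposes): the distributor can get 20.955 next round, worth 0.55 × 20.955 = 11.52525 now. The studio offers 11.52525 and keeps 30 − 11.52525 = 18.47475.
Round 1 (the distributor proposes): the studio can get 18.47475 next round, worth 0.67 × 18.47475 = 12.3780825 now. The distributor offers 12.3780825 and keeps 30 − 12.3780825 = 17.6219175.

12.38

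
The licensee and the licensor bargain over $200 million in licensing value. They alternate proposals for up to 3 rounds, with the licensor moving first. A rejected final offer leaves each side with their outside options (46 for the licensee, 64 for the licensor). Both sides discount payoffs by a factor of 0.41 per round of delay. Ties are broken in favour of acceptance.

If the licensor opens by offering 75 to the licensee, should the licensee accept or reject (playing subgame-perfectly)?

Round 3 (the licensor proposes): the licensee gets 46 if talks fail, so the licensor offers 46 and keeps 154.
Round 2 (the licensee proposes): the licensor can get 154 next round, worth 0.41 × 154 = 63.14 now. The licensee offers 63.14 and keeps 200 − 63.14 = 136.86.
So by rejecting in round 1, the licensee gets 136.86 next round, worth 0.41 × 136.86 = 56.1126 now.
Offer 75 ≥ 56.1126, so the licensee accepts.

Accept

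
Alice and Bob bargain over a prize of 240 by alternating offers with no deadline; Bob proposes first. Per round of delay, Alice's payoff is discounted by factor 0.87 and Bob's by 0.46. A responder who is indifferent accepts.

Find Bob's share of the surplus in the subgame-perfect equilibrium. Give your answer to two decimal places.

Let x be Bob's share when Bob proposes and y be Alice's share when Alice proposes.
Alice accepts iff offered ≥ 0.87·y, so x = 240 − 0.87y. Symmetrically y = 240 − 0.46x.
Substituting: x = 240 − 0.87(240 − 0.46x), giving x(1 − 0.46·0.87) = 240(1 − 0.87).
So x = 240 × 0.13 / 0.5998 ≈ 52.0173, and Alice receives 240 − x ≈ 187.9827.

52.02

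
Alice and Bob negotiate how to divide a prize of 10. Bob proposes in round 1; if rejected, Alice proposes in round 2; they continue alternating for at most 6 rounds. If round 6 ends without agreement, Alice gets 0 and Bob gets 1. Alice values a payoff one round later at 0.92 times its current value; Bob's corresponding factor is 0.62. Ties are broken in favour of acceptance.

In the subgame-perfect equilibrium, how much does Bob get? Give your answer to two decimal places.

Work backward from the last round.
Round 6 (Alice proposes): Bob gets 1 if talks fail, so Alice offers 1 and keeps 9.
Round 5 (Bob proposes): Alice can get 9 next round, worth 0.92 × 9 = 8.28 now. Bob offers 8.28 and keeps 10 − 8.28 = 1.72.
Round 4 (Alice proposes): Bob can get 1.72 next round, worth 0.62 × 1.72 = 1.0664 now. Alice offers 1.0664 and keeps 10 − 1.0664 = 8.9336.
Round 3 (Bob proposes): Alice can get 8.9336 next round, worth 0.92 × 8.9336 = 8.218912 now. Bob offers 8.218912 and keeps 10 − 8.218912 = 1.781088.
Round 2 (Alice proposes): Bob can get 1.781088 next round, worth 0.62 × 1.781088 = 1.10427456 now; Alice offers that and keeps 8.89572544.
Round 1 (Bob proposes): Alice can get 8.89572544 next round, worth 0.92 × 8.89572544 = 8.1840674048 now, so Bob offers 8.1840674048, keeping 1.8159325952.

1.82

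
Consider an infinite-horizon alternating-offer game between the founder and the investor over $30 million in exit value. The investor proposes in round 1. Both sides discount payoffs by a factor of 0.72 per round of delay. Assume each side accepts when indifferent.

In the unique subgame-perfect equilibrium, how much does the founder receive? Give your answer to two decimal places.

12.56

Let x be the investor's share when the investor proposes and y be the founder's share when the founder proposes.
The founder accepts iff offered ≥ 0.72·y, so x = 30 − 0.72y. Symmetrically y = 30 − 0.72x.
Substituting: x = 30 − 0.72(30 − 0.72x), giving x(1 − 0.72·0.72) = 30(1 − 0.72).
So x = 30 × 0.28 / 0.4816 ≈ 17.4419, and the founder receives 30 − x ≈ 12.5581.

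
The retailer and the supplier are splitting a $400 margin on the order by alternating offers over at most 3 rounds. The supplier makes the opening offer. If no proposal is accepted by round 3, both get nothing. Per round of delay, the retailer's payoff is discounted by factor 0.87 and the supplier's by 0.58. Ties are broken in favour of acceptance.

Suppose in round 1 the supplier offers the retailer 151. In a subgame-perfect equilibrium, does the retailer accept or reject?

Accept

Round 3 (the supplier proposes): rejection yields 0 for the retailer; the supplier offers 0 and keeps 400.
Round 2 (the retailer proposes): the supplier can get 400 next round, worth 0.58 × 400 = 232 now. The retailer offers 232 and keeps 400 − 232 = 168.
So by rejecting in round 1, the retailer gets 168 next round, worth 0.87 × 168 = 146.16 now.
Offer 151 ≥ 146.16, so the retailer accepts.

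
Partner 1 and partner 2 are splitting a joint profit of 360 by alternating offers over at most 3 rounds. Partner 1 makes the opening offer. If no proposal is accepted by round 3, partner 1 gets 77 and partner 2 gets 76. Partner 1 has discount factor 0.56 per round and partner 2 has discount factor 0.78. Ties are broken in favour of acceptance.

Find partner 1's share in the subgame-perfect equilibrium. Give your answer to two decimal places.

Round 3 (partner 1 proposes): partner 2 gets 76 if talks fail, so partner 1 offers 76 and keeps 284.
Round 2 (partner 2 proposes): partner 1 can get 284 next round, worth 0.56 × 284 = 159.04 now, so partner 2 offers 159.04, keeping 200.96.
Round 1 (partner 1 proposes): partner 2 can get 200.96 next round, worth 0.78 × 200.96 = 156.7488 now. Partner 1 offers 156.7488 and keeps 360 − 156.7488 = 203.2512.

203.25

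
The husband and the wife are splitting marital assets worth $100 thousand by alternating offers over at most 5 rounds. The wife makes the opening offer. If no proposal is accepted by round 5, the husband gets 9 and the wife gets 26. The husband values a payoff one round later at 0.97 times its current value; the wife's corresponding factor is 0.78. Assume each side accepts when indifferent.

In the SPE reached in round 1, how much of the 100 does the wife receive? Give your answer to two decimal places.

57.36

Round 5 (the wife proposes): the husband gets 9 if talks fail, so the wife offers 9 and keeps 91.
Round 4 (the husband proposes): the wife can get 91 next round, worth 0.78 × 91 = 70.98 now; the husband offers that and keeps 29.02.
Round 3 (the wife proposes): the husband can get 29.02 next round, worth 0.97 × 29.02 = 28.1494 now; the wife offers that and keeps 71.8506.
Round 2 (the husband proposes): the wife can get 71.8506 next round, worth 0.78 × 71.8506 = 56.043468 now. The husband offers 56.043468 and keeps 100 − 56.043468 = 43.956532.
Round 1 (the wife proposes): the husband can get 43.956532 next round, worth 0.97 × 43.956532 = 42.63783604 now. The wife offers 42.63783604 and keeps 100 − 42.63783604 = 57.36216396.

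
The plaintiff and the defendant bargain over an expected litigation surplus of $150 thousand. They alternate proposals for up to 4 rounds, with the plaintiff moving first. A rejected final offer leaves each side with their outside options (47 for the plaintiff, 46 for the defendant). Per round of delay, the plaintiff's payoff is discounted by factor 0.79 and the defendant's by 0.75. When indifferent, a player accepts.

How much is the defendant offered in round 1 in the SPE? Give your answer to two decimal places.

Round 4 (the defendant proposes): the plaintiff gets 47 if talks fail, so the defendant offers 47 and keeps 103.
Round 3 (the plaintiff proposes): the defendant can get 103 next round, worth 0.75 × 103 = 77.25 now, so the plaintiff offers 77.25, keeping 72.75.
Round 2 (the defendant proposes): the plaintiff can get 72.75 next round, worth 0.79 × 72.75 = 57.4725 now. The defendant offers 57.4725 and keeps 150 − 57.4725 = 92.5275.
Round 1 (the plaintiff proposes): the defendant can get 92.5275 next round, worth 0.75 × 92.5275 = 69.395625 now; the plaintiff offers that and keeps 80.604375.

69.40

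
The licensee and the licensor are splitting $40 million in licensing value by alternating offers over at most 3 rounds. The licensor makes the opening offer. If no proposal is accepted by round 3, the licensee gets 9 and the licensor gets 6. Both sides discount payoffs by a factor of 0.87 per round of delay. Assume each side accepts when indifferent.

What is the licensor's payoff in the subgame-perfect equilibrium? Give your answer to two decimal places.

Round 3 (the licensor proposes): the licensee gets 9 if talks fail, so the licensor offers 9 and keeps 31.
Round 2 (the licensee proposes): the licensor can get 31 next round, worth 0.87 × 31 = 26.97 now. The licensee offers 26.97 and keeps 40 − 26.97 = 13.03.
Round 1 (the licensor proposes): the licensee can get 13.03 next round, worth 0.87 × 13.03 = 11.3361 now, so the licensor offers 11.3361, keeping 28.6639.

28.66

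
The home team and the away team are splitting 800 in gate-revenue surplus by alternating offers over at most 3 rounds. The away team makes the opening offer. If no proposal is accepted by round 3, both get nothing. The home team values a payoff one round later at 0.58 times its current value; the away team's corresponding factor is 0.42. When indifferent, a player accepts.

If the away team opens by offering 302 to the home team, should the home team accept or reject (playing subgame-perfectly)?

Accept

Round 3 (the away team proposes): rejection yields 0 for the home team; the away team offers 0 and keeps 800.
Round 2 (the home team proposes): the away team can get 800 next round, worth 0.42 × 800 = 336 now, so the home team offers 336, keeping 464.
So by rejecting in round 1, the home team gets 464 next round, worth 0.58 × 464 = 269.12 now.
Offer 302 ≥ 269.12, so the home team accepts.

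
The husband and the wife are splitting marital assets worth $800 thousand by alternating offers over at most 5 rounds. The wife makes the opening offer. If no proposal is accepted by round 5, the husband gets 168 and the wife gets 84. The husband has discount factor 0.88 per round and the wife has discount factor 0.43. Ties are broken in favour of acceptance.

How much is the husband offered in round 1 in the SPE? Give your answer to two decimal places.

577.18

Round 5 (the wife proposes): the husband gets 168 if talks fail, so the wife offers 168 and keeps 632.
Round 4 (the husband proposes): the wife can get 632 next round, worth 0.43 × 632 = 271.76 now; the husband offers that and keeps 528.24.
Round 3 (the wife proposes): the husband can get 528.24 next round, worth 0.88 × 528.24 = 464.8512 now; the wife offers that and keeps 335.1488.
Round 2 (the husband proposes): the wife can get 335.1488 next round, worth 0.43 × 335.1488 = 144.113984 now. The husband offers 144.113984 and keeps 800 − 144.113984 = 655.886016.
Round 1 (the wife proposes): the husband can get 655.886016 next round, worth 0.88 × 655.886016 = 577.17969408 now; the wife offers that and keeps 222.82030592.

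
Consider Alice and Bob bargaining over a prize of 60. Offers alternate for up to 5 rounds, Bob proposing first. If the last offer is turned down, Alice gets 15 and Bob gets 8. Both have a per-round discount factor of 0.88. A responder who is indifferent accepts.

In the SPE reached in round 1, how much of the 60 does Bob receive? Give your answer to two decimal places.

39.76

Solve by backward induction from round 5.
Round 5 (Bob proposes): Alice gets 15 if talks fail, so Bob offers 15 and keeps 45.
Round 4 (Alice proposes): Bob can get 45 next round, worth 0.88 × 45 = 39.6 now. Alice offers 39.6 and keeps 60 − 39.6 = 20.4.
Round 3 (Bob proposes): Alice can get 20.4 next round, worth 0.88 × 20.4 = 17.952 now. Bob offers 17.952 and keeps 60 − 17.952 = 42.048.
Round 2 (Alice proposes): Bob can get 42.048 next round, worth 0.88 × 42.048 = 37.00224 now, so Alice offers 37.00224, keeping 22.99776.
Round 1 (Bob proposes): Alice can get 22.99776 next round, worth 0.88 × 22.99776 = 20.2380288 now. Bob offers 20.2380288 and keeps 60 − 20.2380288 = 39.7619712.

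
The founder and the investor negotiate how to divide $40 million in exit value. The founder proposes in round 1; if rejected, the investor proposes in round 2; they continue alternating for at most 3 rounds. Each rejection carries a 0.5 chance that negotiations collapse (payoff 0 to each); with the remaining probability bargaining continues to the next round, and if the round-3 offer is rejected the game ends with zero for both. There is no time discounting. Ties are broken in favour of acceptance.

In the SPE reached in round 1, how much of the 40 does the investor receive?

By backward induction:
Round 3 (the founder proposes): the investor will accept anything ≥ 0, so the founder offers 0 and keeps 40.
Round 2 (the investor proposes): rejecting gives the founder an expected 0.5 × 40 = 20; the investor offers that and keeps 20.
Round 1 (the founder proposes): rejecting gives the investor an expected 0.5 × 20 = 10; the founder offers that and keeps 30.

10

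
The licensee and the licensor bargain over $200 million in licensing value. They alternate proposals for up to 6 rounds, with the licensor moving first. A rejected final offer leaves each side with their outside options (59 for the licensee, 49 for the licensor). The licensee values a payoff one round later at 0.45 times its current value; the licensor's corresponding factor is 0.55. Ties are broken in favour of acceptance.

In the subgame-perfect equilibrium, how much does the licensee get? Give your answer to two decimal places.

Round 6 (the licensee proposes): the licensor gets 49 if talks fail, so the licensee offers 49 and keeps 151.
Round 5 (the licensor proposes): the licensee can get 151 next round, worth 0.45 × 151 = 67.95 now, so the licensor offers 67.95, keeping 132.05.
Round 4 (the licensee proposes): the licensor can get 132.05 next round, worth 0.55 × 132.05 = 72.6275 now. The licensee offers 72.6275 and keeps 200 − 72.6275 = 127.3725.
Round 3 (the licensor proposes): the licensee can get 127.3725 next round, worth 0.45 × 127.3725 = 57.317625 now. The licensor offers 57.317625 and keeps 200 − 57.317625 = 142.682375.
Round 2 (the licensee proposes): the licensor can get 142.682375 next round, worth 0.55 × 142.682375 = 78.47530625 now. The licensee offers 78.47530625 and keeps 200 − 78.47530625 = 121.52469375.
Round 1 (the licensor proposes): the licensee can get 121.52469375 next round, worth 0.45 × 121.52469375 = 54.6861121875 now; the licensor offers that and keeps 145.3138878125.

54.69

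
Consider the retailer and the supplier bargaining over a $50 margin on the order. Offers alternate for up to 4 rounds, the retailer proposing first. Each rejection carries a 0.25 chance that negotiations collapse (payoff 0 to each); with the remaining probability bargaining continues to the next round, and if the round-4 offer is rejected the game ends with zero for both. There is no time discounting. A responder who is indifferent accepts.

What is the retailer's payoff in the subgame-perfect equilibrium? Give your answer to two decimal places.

Round 4 (the supplier proposes): rejection yields 0 for the retailer; the supplier offers 0 and keeps 50.
Round 3 (the retailer proposes): rejecting gives the supplier an expected 0.75 × 50 = 37.5, so the retailer offers 37.5, keeping 12.5.
Round 2 (the supplier proposes): rejecting gives the retailer an expected 0.75 × 12.5 = 9.375, so the supplier offers 9.375, keeping 40.625.
Round 1 (the retailer proposes): rejecting gives the supplier an expected 0.75 × 40.625 = 30.46875, so the retailer offers 30.46875, keeping 19.53125.

19.53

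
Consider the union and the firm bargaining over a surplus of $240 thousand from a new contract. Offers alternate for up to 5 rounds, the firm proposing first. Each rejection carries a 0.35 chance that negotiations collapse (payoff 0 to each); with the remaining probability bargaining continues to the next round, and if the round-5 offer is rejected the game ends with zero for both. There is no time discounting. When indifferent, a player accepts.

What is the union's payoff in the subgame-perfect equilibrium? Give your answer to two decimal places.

77.67

Round 5 (the firm proposes): the union will accept anything ≥ 0, so the firm offers 0 and keeps 240.
Round 4 (the union proposes): rejecting gives the firm an expected 0.65 × 240 = 156; the union offers that and keeps 84.
Round 3 (the firm proposes): rejecting gives the union an expected 0.65 × 84 = 54.6; the firm offers that and keeps 185.4.
Round 2 (the union proposes): rejecting gives the firm an expected 0.65 × 185.4 = 120.51, so the union offers 120.51, keeping 119.49.
Round 1 (the firm proposes): rejecting gives the union an expected 0.65 × 119.49 = 77.6685. The firm offers 77.6685 and keeps 240 − 77.6685 = 162.3315.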